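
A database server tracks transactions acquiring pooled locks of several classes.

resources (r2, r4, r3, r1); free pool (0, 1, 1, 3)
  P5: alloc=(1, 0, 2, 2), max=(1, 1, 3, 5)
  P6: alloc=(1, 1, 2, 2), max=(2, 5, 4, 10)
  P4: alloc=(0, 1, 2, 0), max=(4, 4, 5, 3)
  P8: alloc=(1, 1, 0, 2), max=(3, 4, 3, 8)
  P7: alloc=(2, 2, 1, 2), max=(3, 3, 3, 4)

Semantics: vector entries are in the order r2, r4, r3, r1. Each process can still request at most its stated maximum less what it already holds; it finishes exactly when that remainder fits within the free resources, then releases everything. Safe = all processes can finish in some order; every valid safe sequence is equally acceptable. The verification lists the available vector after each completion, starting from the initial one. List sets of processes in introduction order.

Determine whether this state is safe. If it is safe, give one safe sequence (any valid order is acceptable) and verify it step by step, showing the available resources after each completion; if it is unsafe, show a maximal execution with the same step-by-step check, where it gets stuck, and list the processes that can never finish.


SAFE, for example via the order P5, P7, P8, P4, P6.
Key observation: at P5 the run first touches a limit — (0, 1, 1, 3) against (0, 1, 1, 3), exact on a resource it actually requests.
Verifying each step:
  pool = (0, 1, 1, 3)
  P5: need (0, 1, 1, 3) fits (0, 1, 1, 3); releases (1, 0, 2, 2), pool now (1, 1, 3, 5)
  P7: need (1, 1, 2, 2) fits (1, 1, 3, 5); releases (2, 2, 1, 2), pool now (3, 3, 4, 7)
  P8: need (2, 3, 3, 6) fits (3, 3, 4, 7); releases (1, 1, 0, 2), pool now (4, 4, 4, 9)
  P4: need (4, 3, 3, 3) fits (4, 4, 4, 9); releases (0, 1, 2, 0), pool now (4, 5, 6, 9)
  P6: need (1, 4, 2, 8) fits (4, 5, 6, 9); releases (1, 1, 2, 2), pool now (5, 6, 8, 11)


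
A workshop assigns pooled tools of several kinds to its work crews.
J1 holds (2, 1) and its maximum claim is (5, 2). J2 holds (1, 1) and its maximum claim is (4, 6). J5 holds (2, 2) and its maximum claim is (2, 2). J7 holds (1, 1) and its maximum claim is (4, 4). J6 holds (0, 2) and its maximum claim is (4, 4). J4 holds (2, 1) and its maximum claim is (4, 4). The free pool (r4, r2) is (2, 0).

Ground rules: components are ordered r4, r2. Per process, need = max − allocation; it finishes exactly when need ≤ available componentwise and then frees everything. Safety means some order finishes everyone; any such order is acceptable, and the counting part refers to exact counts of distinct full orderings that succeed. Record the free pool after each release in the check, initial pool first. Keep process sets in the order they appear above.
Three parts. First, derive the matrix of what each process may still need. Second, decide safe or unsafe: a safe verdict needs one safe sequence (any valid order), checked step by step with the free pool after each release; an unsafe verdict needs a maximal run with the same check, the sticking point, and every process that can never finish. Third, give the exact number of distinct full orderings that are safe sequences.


(1) Outstanding need per process (order r4, r2):
  J1: (3, 1)
  J2: (3, 5)
  J5: (0, 0)
  J7: (3, 3)
  J6: (4, 2)
  J4: (2, 3)
(2) SAFE. One safe sequence: J5, J6, J4, J1, J2, J7.
Key observation: J6 is the earliest step where a requested resource binds exactly: need (4, 2), pool (4, 2) at its turn.
Verifying each step:
  pool = (2, 0)
  run J5 (needs (0, 0), free (2, 0)); after release of (2, 2) the pool is (4, 2)
  run J6 (needs (4, 2), free (4, 2)); after release of (0, 2) the pool is (4, 4)
  run J4 (needs (2, 3), free (4, 4)); after release of (2, 1) the pool is (6, 5)
  run J1 (needs (3, 1), free (6, 5)); after release of (2, 1) the pool is (8, 6)
  run J2 (needs (3, 5), free (8, 6)); after release of (1, 1) the pool is (9, 7)
  run J7 (needs (3, 3), free (9, 7)); after release of (1, 1) the pool is (10, 8)
(3) Exactly 32 of the possible complete orderings are safe sequences.


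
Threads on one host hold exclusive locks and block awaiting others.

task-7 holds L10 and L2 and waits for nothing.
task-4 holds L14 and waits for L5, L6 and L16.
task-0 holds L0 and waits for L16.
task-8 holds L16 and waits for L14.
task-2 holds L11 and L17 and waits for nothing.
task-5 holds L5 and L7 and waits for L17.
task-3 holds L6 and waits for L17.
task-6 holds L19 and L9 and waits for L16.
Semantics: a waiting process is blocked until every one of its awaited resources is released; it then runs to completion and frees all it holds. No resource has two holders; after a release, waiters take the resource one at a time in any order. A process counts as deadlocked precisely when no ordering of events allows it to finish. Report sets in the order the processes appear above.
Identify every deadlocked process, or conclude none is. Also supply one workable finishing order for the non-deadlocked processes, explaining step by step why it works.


Deadlocked: task-4, task-0, task-8 and task-6.
Key observation: along task-4 -> task-8 -> task-4, each member waits on what the next one holds — a deadlock; task-0 and task-6 wait into the deadlock from upstream.
One completion order for the rest: task-7, task-2, task-3, task-5.
Verifying each step:
  run task-7 (it waits on nothing); releases L10 and L2
  run task-2 (it waits on nothing); releases L11 and L17
  task-3: everything it awaited (L17) is free; runs, freeing L6
  task-5: everything it awaited (L17) is free; runs, freeing L5 and L7


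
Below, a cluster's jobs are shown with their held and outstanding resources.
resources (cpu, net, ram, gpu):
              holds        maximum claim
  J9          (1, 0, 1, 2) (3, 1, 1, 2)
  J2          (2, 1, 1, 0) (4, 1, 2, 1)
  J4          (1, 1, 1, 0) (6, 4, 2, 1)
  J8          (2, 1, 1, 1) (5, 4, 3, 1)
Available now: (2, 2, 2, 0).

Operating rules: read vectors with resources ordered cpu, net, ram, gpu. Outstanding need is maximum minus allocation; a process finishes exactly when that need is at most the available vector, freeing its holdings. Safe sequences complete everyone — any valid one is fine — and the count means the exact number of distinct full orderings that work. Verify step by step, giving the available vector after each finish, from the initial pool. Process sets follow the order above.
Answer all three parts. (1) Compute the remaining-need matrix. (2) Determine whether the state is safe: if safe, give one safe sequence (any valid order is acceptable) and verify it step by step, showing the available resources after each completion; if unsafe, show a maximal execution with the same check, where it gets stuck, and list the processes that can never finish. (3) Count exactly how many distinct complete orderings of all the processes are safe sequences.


(1) Outstanding need per process (order cpu, net, ram, gpu):
  J9: (2, 1, 0, 0)
  J2: (2, 0, 1, 1)
  J4: (5, 3, 1, 1)
  J8: (3, 3, 2, 0)
(2) SAFE — a valid safe sequence is J9, J2, J4, J8.
Key observation: at J9 the run first touches a limit — (2, 1, 0, 0) against (2, 2, 2, 0), exact on a resource it actually requests.
Walking it through:
  pool = (2, 2, 2, 0)
  run J9 (needs (2, 1, 0, 0), free (2, 2, 2, 0)); after release of (1, 0, 1, 2) the pool is (3, 2, 3, 2)
  run J2 (needs (2, 0, 1, 1), free (3, 2, 3, 2)); after release of (2, 1, 1, 0) the pool is (5, 3, 4, 2)
  run J4 (needs (5, 3, 1, 1), free (5, 3, 4, 2)); after release of (1, 1, 1, 0) the pool is (6, 4, 5, 2)
  run J8 (needs (3, 3, 2, 0), free (6, 4, 5, 2)); after release of (2, 1, 1, 1) the pool is (8, 5, 6, 3)
(3) Precisely 2 of the possible complete orderings are safe sequences.


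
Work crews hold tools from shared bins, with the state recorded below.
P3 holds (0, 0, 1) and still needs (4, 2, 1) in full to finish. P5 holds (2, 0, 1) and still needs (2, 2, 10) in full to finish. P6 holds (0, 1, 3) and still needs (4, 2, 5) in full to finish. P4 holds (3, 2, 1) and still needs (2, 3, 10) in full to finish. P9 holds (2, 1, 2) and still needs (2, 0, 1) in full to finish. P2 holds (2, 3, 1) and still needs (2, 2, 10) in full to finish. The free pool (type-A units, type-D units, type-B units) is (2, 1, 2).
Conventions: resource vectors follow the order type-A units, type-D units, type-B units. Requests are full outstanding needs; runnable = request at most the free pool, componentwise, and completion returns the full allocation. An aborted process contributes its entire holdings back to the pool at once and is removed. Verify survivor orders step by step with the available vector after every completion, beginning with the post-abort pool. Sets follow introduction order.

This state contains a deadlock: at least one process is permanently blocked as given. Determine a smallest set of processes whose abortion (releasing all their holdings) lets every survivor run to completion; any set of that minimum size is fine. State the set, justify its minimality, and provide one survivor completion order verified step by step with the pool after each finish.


The answer: abort P5 and P4.
Key observation: before aborting P5 and P4, P2 was permanently blocked — no order could ever run it; afterwards it completes at step 4.
No one abort is enough; case by case: P3 alone leaves P5 blocked (short on type-B units); P5 alone leaves P4 blocked (short on type-B units); P6 alone leaves P5 blocked (short on type-B units); P4 alone leaves P5 blocked (short on type-B units); P9 alone leaves P5 blocked (short on type-B units); P2 alone leaves P5 blocked (short on type-B units).
One survivor order: P9, P3, P6, P2. Walking it through (post-abort pool first):
  pool = (7, 3, 4)
  P9: need (2, 0, 1) fits (7, 3, 4); releases (2, 1, 2), pool now (9, 4, 6)
  P3: need (4, 2, 1) fits (9, 4, 6); releases (0, 0, 1), pool now (9, 4, 7)
  P6: need (4, 2, 5) fits (9, 4, 7); releases (0, 1, 3), pool now (9, 5, 10)
  P2: need (2, 2, 10) fits (9, 5, 10); releases (2, 3, 1), pool now (11, 8, 11)


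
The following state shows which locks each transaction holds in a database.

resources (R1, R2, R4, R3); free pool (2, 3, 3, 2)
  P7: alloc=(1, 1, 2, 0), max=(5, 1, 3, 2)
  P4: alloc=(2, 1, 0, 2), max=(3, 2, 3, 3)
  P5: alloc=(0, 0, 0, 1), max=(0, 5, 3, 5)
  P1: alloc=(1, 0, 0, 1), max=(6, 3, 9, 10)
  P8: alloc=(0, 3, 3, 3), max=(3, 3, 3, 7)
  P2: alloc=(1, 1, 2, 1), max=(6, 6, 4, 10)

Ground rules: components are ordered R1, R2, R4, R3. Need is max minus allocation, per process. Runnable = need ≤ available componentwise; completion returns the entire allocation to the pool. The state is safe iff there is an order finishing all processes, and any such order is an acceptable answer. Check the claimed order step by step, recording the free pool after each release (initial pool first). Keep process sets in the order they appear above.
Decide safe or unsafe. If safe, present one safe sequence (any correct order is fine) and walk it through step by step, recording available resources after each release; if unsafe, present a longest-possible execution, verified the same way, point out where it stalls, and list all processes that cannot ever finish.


The state is UNSAFE.
Key observation: the wall is R3: completing P4, P7, P5, P8 brings the pool only to (5, 8, 8, 8), and all the rest need more.
A maximal execution: P4, P7, P5, P8 — then nothing else fits. Check, step by step:
  pool = (2, 3, 3, 2)
  run P4 (needs (1, 1, 3, 1), free (2, 3, 3, 2)); after release of (2, 1, 0, 2) the pool is (4, 4, 3, 4)
  run P7 (needs (4, 0, 1, 2), free (4, 4, 3, 4)); after release of (1, 1, 2, 0) the pool is (5, 5, 5, 4)
  run P5 (needs (0, 5, 3, 4), free (5, 5, 5, 4)); after release of (0, 0, 0, 1) the pool is (5, 5, 5, 5)
  run P8 (needs (3, 0, 0, 4), free (5, 5, 5, 5)); after release of (0, 3, 3, 3) the pool is (5, 8, 8, 8)
  P1 still needs (5, 3, 9, 9) but only (5, 8, 8, 8) is free — short on R4 and R3
  P2 still needs (5, 5, 2, 9) but only (5, 8, 8, 8) is free — short on R3
Never able to finish: P1 and P2.


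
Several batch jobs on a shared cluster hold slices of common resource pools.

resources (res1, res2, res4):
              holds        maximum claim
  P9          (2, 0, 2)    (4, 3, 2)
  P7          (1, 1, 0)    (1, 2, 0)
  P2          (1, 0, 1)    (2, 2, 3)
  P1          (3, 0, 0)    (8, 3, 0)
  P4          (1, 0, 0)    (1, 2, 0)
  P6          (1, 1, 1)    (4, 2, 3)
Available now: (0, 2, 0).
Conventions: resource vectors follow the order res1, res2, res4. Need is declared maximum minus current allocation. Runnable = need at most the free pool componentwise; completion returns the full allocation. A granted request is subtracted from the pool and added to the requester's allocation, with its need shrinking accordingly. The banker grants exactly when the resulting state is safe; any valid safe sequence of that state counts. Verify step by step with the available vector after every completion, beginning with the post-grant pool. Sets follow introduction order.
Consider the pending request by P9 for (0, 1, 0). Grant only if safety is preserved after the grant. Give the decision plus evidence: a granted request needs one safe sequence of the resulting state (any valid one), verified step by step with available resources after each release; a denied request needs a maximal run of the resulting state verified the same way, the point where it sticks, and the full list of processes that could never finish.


GRANT. The post-grant state is safe; one safe sequence: P7, P4, P9, P6, P1, P2.
Key observation: the grant leaves (0, 1, 0) free — enough for P7, whose release restarts the cascade.
Check on the post-grant state, step by step:
  pool = (0, 1, 0)
  P7 needs (0, 1, 0) <= (0, 1, 0) -> finishes; pool += (1, 1, 0) = (1, 2, 0)
  P4 needs (0, 2, 0) <= (1, 2, 0) -> finishes; pool += (1, 0, 0) = (2, 2, 0)
  P9 needs (2, 2, 0) <= (2, 2, 0) -> finishes; pool += (2, 1, 2) = (4, 3, 2)
  P6 needs (3, 1, 2) <= (4, 3, 2) -> finishes; pool += (1, 1, 1) = (5, 4, 3)
  P1 needs (5, 3, 0) <= (5, 4, 3) -> finishes; pool += (3, 0, 0) = (8, 4, 3)
  P2 needs (1, 2, 2) <= (8, 4, 3) -> finishes; pool += (1, 0, 1) = (9, 4, 4)


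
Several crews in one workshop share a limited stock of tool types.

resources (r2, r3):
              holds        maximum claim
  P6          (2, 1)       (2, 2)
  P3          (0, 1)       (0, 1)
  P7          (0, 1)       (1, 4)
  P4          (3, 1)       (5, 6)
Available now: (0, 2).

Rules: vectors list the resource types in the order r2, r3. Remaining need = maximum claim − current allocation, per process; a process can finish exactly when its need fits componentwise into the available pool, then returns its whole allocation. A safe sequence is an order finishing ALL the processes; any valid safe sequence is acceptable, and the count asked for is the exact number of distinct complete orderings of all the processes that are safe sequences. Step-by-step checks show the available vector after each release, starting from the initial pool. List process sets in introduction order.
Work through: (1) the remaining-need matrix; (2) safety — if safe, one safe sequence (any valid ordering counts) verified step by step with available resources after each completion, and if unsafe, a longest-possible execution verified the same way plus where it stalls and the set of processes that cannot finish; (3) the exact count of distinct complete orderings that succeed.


(1) Need matrix, components ordered r2, r3:
  P6: (0, 1)
  P3: (0, 0)
  P7: (1, 3)
  P4: (2, 5)
(2) SAFE — a valid safe sequence is P6, P7, P3, P4.
Key observation: P7 is the earliest step where a requested resource binds exactly: need (1, 3), pool (2, 3) at its turn.
Walking it through:
  pool = (0, 2)
  P6 needs (0, 1) <= (0, 2) -> finishes; pool += (2, 1) = (2, 3)
  P7 needs (1, 3) <= (2, 3) -> finishes; pool += (0, 1) = (2, 4)
  P3 needs (0, 0) <= (2, 4) -> finishes; pool += (0, 1) = (2, 5)
  P4 needs (2, 5) <= (2, 5) -> finishes; pool += (3, 1) = (5, 6)
(3) Precisely 3 of the possible complete orderings are safe sequences.


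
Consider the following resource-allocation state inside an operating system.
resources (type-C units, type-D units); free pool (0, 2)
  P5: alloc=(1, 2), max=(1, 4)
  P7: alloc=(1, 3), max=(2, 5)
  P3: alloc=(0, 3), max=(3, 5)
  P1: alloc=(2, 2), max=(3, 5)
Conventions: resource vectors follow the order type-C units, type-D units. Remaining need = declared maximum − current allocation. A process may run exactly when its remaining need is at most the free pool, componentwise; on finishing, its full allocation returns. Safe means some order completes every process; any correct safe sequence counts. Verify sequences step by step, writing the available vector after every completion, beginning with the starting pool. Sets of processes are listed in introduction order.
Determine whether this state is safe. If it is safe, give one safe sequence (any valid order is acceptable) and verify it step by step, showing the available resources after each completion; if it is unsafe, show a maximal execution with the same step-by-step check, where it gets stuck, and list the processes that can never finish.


SAFE. One safe sequence: P5, P7, P1, P3.
Key observation: reading the order forward, P5 is the first process whose need (0, 2) meets the free pool (0, 2) exactly on a resource it requests.
Check, step by step:
  pool = (0, 2)
  run P5 (needs (0, 2), free (0, 2)); after release of (1, 2) the pool is (1, 4)
  run P7 (needs (1, 2), free (1, 4)); after release of (1, 3) the pool is (2, 7)
  run P1 (needs (1, 3), free (2, 7)); after release of (2, 2) the pool is (4, 9)
  run P3 (needs (3, 2), free (4, 9)); after release of (0, 3) the pool is (4, 12)


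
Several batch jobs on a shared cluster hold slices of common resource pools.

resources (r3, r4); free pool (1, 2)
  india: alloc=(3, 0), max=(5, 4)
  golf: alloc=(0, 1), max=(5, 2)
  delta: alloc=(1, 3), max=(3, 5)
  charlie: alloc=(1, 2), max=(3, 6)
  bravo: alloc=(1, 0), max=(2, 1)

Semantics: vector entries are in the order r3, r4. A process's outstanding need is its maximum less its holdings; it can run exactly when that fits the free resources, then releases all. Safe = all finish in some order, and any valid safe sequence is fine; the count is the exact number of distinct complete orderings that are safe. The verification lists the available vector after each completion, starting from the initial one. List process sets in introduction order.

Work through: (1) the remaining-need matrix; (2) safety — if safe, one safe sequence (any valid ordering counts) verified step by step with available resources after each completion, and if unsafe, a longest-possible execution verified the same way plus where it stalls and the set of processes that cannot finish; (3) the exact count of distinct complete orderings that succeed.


(1) Outstanding need per process (order r3, r4):
  india: (2, 4)
  golf: (5, 1)
  delta: (2, 2)
  charlie: (2, 4)
  bravo: (1, 1)
(2) SAFE, for example via the order bravo, delta, charlie, india, golf.
Key observation: at bravo the run first touches a limit — (1, 1) against (1, 2), exact on a resource it actually requests.
Check, step by step:
  pool = (1, 2)
  bravo: need (1, 1) fits (1, 2); releases (1, 0), pool now (2, 2)
  delta: need (2, 2) fits (2, 2); releases (1, 3), pool now (3, 5)
  charlie: need (2, 4) fits (3, 5); releases (1, 2), pool now (4, 7)
  india: need (2, 4) fits (4, 7); releases (3, 0), pool now (7, 7)
  golf: need (5, 1) fits (7, 7); releases (0, 1), pool now (7, 8)
(3) Precisely 3 of the possible complete orderings are safe sequences.


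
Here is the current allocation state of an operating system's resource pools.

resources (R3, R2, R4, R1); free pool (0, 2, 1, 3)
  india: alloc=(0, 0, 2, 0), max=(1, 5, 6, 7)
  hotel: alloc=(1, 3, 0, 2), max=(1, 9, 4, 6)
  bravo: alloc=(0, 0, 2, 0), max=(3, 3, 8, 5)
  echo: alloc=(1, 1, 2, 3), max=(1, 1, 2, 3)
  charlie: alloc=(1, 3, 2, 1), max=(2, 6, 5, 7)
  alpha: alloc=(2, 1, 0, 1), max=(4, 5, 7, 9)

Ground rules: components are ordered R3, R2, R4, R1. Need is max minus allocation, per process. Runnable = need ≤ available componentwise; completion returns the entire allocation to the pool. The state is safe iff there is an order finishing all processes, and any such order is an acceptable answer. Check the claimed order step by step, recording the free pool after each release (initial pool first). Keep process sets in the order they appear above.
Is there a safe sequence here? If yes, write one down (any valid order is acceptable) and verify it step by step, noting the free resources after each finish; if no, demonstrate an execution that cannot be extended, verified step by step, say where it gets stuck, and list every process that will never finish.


SAFE, for example via the order echo, charlie, hotel, india, alpha, bravo.
Key observation: the order's first zero-slack moment is charlie ((1, 3, 3, 6) needed, (1, 3, 3, 6) free — a requested resource with nothing to spare).
Walking it through:
  pool = (0, 2, 1, 3)
  echo needs (0, 0, 0, 0) <= (0, 2, 1, 3) -> finishes; pool += (1, 1, 2, 3) = (1, 3, 3, 6)
  charlie needs (1, 3, 3, 6) <= (1, 3, 3, 6) -> finishes; pool += (1, 3, 2, 1) = (2, 6, 5, 7)
  hotel needs (0, 6, 4, 4) <= (2, 6, 5, 7) -> finishes; pool += (1, 3, 0, 2) = (3, 9, 5, 9)
  india needs (1, 5, 4, 7) <= (3, 9, 5, 9) -> finishes; pool += (0, 0, 2, 0) = (3, 9, 7, 9)
  alpha needs (2, 4, 7, 8) <= (3, 9, 7, 9) -> finishes; pool += (2, 1, 0, 1) = (5, 10, 7, 10)
  bravo needs (3, 3, 6, 5) <= (5, 10, 7, 10) -> finishes; pool += (0, 0, 2, 0) = (5, 10, 9, 10)


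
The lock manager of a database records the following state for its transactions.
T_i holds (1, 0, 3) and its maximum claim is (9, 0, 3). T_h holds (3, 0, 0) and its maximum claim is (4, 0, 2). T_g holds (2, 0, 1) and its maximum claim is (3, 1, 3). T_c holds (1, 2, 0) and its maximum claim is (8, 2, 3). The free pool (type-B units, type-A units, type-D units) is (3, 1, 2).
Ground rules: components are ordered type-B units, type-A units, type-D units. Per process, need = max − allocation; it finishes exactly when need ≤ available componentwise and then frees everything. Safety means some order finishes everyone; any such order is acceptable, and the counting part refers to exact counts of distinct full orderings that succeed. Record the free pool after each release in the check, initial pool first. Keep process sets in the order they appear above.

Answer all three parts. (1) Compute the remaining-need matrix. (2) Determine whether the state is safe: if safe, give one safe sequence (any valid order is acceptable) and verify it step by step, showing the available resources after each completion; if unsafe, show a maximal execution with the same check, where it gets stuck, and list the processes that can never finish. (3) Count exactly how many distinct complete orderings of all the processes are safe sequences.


(1) Remaining need (order type-B units, type-A units, type-D units):
  T_i: (8, 0, 0)
  T_h: (1, 0, 2)
  T_g: (1, 1, 2)
  T_c: (7, 0, 3)
(2) SAFE, for example via the order T_h, T_g, T_i, T_c.
Key observation: reading the order forward, T_h is the first process whose need (1, 0, 2) meets the free pool (3, 1, 2) exactly on a resource it requests.
Check, step by step:
  pool = (3, 1, 2)
  run T_h (needs (1, 0, 2), free (3, 1, 2)); after release of (3, 0, 0) the pool is (6, 1, 2)
  run T_g (needs (1, 1, 2), free (6, 1, 2)); after release of (2, 0, 1) the pool is (8, 1, 3)
  run T_i (needs (8, 0, 0), free (8, 1, 3)); after release of (1, 0, 3) the pool is (9, 1, 6)
  run T_c (needs (7, 0, 3), free (9, 1, 6)); after release of (1, 2, 0) the pool is (10, 3, 6)
(3) Precisely 4 of the possible complete orderings are safe sequences.


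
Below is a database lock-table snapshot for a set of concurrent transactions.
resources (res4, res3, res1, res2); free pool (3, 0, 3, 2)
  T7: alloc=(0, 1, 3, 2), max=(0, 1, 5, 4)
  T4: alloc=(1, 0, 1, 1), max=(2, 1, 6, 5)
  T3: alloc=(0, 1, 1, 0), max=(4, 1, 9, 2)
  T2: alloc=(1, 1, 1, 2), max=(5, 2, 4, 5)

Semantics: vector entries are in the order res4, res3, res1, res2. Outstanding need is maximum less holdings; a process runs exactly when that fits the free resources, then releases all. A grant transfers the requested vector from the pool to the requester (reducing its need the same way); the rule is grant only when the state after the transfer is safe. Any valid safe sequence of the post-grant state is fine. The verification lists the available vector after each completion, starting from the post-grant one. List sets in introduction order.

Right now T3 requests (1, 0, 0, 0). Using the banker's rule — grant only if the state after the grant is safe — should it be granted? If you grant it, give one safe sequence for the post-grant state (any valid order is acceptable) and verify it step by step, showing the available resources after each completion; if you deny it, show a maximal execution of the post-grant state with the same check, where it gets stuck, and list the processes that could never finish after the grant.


DENY — the pretend-granted state is unsafe.
Key observation: after T7, T4 the pool peaks at (3, 1, 7, 5), and each blocked process is short somewhere: T3 on res1; T2 on res4.
On the post-grant state, T7, T4 is a maximal run — nothing extends it. Step-by-step check:
  pool = (2, 0, 3, 2)
  run T7 (needs (0, 0, 2, 2), free (2, 0, 3, 2)); after release of (0, 1, 3, 2) the pool is (2, 1, 6, 4)
  run T4 (needs (1, 1, 5, 4), free (2, 1, 6, 4)); after release of (1, 0, 1, 1) the pool is (3, 1, 7, 5)
  T3 cannot run: need (3, 0, 8, 2) vs free (3, 1, 7, 5) (insufficient res1)
  T2 cannot run: need (4, 1, 3, 3) vs free (3, 1, 7, 5) (insufficient res4)
Post-grant, the permanently blocked set is T3 and T2.


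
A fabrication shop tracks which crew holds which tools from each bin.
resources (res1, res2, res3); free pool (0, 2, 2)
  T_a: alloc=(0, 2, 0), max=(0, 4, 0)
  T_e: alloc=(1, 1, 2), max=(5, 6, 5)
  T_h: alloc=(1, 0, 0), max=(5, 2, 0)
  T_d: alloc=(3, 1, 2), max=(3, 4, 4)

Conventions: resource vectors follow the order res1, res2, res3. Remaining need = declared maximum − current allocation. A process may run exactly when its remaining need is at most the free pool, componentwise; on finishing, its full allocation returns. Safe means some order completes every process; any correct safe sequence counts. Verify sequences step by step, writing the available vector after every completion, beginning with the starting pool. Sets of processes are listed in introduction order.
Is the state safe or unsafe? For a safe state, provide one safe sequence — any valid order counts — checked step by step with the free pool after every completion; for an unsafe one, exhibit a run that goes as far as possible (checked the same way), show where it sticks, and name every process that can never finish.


The state is UNSAFE.
Key observation: even finishing T_a, T_d leaves just (3, 5, 4) free — too little res1 for any of the remaining processes.
Going as far as possible: T_a, T_d; after that, nothing fits. Walking it through:
  pool = (0, 2, 2)
  run T_a (needs (0, 2, 0), free (0, 2, 2)); after release of (0, 2, 0) the pool is (0, 4, 2)
  run T_d (needs (0, 3, 2), free (0, 4, 2)); after release of (3, 1, 2) the pool is (3, 5, 4)
  blocked: T_e wants (4, 5, 3), pool (3, 5, 4) — not enough res1
  blocked: T_h wants (4, 2, 0), pool (3, 5, 4) — not enough res1
Permanently blocked: T_e and T_h.


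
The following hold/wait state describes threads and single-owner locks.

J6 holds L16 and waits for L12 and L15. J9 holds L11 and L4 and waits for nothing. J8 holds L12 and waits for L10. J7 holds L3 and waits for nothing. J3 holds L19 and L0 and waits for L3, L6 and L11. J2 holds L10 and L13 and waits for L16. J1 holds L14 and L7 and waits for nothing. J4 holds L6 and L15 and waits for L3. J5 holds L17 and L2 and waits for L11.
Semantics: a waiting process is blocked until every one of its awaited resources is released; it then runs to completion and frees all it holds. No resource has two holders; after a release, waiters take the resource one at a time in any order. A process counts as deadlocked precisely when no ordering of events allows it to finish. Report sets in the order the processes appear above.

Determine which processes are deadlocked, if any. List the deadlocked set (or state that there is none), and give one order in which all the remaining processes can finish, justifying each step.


Deadlocked set: J6, J8 and J2.
Key observation: nobody on the ring J6 -> J8 -> J2 -> J6 can start until another member finishes, which never happens; no other process is dragged down with it.
A valid finishing order for the others: J1, J7, J9, J4, J5, J3.
Walking it through:
  run J1 (it waits on nothing); releases L14 and L7
  run J7 (it waits on nothing); releases L3
  run J9 (it waits on nothing); releases L11 and L4
  J4: everything it awaited (L3) is free; runs, freeing L6 and L15
  J5: everything it awaited (L11) is free; runs, freeing L17 and L2
  J3: everything it awaited (L3, L6 and L11) is free; runs, freeing L19 and L0


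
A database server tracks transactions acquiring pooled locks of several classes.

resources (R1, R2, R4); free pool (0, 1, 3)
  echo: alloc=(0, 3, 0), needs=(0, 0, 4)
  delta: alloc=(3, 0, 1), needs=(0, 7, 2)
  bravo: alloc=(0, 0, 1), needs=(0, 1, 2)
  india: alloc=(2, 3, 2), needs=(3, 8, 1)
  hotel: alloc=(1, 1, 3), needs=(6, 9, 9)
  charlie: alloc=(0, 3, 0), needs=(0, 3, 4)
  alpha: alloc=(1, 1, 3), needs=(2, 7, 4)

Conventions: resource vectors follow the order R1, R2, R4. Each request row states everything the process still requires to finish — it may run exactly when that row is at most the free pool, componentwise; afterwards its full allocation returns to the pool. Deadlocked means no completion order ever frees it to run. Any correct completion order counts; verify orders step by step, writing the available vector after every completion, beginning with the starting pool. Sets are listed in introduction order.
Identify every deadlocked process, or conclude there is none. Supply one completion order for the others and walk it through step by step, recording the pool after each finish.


Nothing here is deadlocked.
Key observation: no deadlock: bravo fits now, and the freed resources carry the rest through.
A valid finishing order for the others: bravo, echo, charlie, delta, alpha, india, hotel. Walking it through:
  pool = (0, 1, 3)
  bravo needs (0, 1, 2) <= (0, 1, 3) -> finishes; pool += (0, 0, 1) = (0, 1, 4)
  echo needs (0, 0, 4) <= (0, 1, 4) -> finishes; pool += (0, 3, 0) = (0, 4, 4)
  charlie needs (0, 3, 4) <= (0, 4, 4) -> finishes; pool += (0, 3, 0) = (0, 7, 4)
  delta needs (0, 7, 2) <= (0, 7, 4) -> finishes; pool += (3, 0, 1) = (3, 7, 5)
  alpha needs (2, 7, 4) <= (3, 7, 5) -> finishes; pool += (1, 1, 3) = (4, 8, 8)
  india needs (3, 8, 1) <= (4, 8, 8) -> finishes; pool += (2, 3, 2) = (6, 11, 10)
  hotel needs (6, 9, 9) <= (6, 11, 10) -> finishes; pool += (1, 1, 3) = (7, 12, 13)


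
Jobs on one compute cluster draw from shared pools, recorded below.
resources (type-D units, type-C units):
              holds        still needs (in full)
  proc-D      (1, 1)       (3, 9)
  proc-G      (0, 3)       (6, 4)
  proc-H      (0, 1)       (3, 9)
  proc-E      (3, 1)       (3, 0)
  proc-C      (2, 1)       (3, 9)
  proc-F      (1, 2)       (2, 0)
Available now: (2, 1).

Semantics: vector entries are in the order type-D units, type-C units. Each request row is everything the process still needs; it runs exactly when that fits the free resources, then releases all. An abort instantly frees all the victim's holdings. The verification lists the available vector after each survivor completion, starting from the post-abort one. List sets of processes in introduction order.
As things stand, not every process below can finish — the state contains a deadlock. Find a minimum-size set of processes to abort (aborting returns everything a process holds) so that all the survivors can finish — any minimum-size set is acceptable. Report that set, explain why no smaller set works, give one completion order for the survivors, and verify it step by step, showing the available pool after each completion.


Minimum abort set: proc-D and proc-C.
Key observation: proc-H had no path to completion before; after the abort of proc-D and proc-C ((3, 2) returned), step 4 is where it fits.
No one abort is enough; case by case: proc-D alone leaves proc-H blocked (short on type-C units); proc-G alone leaves proc-D blocked (short on type-C units); proc-H alone leaves proc-D blocked (short on type-C units); proc-E alone leaves proc-D blocked (short on type-C units); proc-C alone leaves proc-D blocked (short on type-C units); proc-F alone leaves proc-D blocked (short on type-C units).
Survivors finish in the order: proc-E, proc-F, proc-G, proc-H. Step-by-step check (pool after the aborts first):
  pool = (5, 3)
  proc-E: need (3, 0) fits (5, 3); releases (3, 1), pool now (8, 4)
  proc-F: need (2, 0) fits (8, 4); releases (1, 2), pool now (9, 6)
  proc-G: need (6, 4) fits (9, 6); releases (0, 3), pool now (9, 9)
  proc-H: need (3, 9) fits (9, 9); releases (0, 1), pool now (9, 10)


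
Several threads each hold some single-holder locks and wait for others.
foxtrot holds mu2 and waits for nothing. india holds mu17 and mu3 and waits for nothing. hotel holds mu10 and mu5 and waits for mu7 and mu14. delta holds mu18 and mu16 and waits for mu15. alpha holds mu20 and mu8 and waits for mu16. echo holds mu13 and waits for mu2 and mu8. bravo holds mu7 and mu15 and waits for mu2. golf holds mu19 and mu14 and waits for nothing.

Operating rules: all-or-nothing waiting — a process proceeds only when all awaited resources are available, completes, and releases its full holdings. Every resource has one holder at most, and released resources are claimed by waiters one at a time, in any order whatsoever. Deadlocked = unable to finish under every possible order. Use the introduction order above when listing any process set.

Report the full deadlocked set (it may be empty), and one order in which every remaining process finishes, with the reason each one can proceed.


Nothing here is deadlocked.
Key observation: the waits form no ring: some process can always run, and its releases unblock the others one by one.
One completion order for the rest: foxtrot, bravo, delta, india, alpha, golf, echo, hotel.
Walking it through:
  run foxtrot (it waits on nothing); releases mu2
  run bravo (all its waits — mu2 — are resolved); releases mu7 and mu15
  run delta (all its waits — mu15 — are resolved); releases mu18 and mu16
  run india (it waits on nothing); releases mu17 and mu3
  run alpha (all its waits — mu16 — are resolved); releases mu20 and mu8
  run golf (it waits on nothing); releases mu19 and mu14
  run echo (all its waits — mu2 and mu8 — are resolved); releases mu13
  run hotel (all its waits — mu7 and mu14 — are resolved); releases mu10 and mu5


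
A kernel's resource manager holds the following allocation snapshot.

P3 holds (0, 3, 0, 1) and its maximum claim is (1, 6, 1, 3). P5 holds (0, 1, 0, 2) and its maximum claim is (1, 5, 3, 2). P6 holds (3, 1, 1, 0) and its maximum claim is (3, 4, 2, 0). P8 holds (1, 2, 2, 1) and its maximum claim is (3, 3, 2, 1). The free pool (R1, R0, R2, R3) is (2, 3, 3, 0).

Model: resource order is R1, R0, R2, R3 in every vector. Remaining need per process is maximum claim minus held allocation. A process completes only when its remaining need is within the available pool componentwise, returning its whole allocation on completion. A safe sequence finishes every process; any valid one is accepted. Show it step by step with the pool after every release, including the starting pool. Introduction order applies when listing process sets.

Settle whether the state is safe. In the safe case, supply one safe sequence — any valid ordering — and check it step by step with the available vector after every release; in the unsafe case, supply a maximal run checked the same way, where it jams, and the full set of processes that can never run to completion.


The state is SAFE; one workable sequence: P8, P6, P5, P3.
Key observation: P8 is the earliest step where a requested resource binds exactly: need (2, 1, 0, 0), pool (2, 3, 3, 0) at its turn.
Check, step by step:
  pool = (2, 3, 3, 0)
  P8 needs (2, 1, 0, 0) <= (2, 3, 3, 0) -> finishes; pool += (1, 2, 2, 1) = (3, 5, 5, 1)
  P6 needs (0, 3, 1, 0) <= (3, 5, 5, 1) -> finishes; pool += (3, 1, 1, 0) = (6, 6, 6, 1)
  P5 needs (1, 4, 3, 0) <= (6, 6, 6, 1) -> finishes; pool += (0, 1, 0, 2) = (6, 7, 6, 3)
  P3 needs (1, 3, 1, 2) <= (6, 7, 6, 3) -> finishes; pool += (0, 3, 0, 1) = (6, 10, 6, 4)


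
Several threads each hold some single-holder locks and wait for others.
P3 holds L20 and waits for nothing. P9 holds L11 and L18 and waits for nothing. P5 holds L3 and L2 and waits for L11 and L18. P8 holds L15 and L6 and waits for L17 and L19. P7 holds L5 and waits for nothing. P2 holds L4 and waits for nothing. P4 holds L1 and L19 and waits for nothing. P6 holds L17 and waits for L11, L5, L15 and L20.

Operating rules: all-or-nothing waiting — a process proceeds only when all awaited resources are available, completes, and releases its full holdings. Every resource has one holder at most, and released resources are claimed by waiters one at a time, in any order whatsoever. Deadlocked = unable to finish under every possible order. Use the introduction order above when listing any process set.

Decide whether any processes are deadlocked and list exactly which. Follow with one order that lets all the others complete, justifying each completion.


Deadlocked: P8 and P6.
Key observation: the knot is the closed ring of waits P8 -> P6 -> P8; no other process is dragged down with it.
A valid finishing order for the others: P9, P5, P7, P2, P3, P4.
Verifying each step:
  run P9 (it waits on nothing); releases L11 and L18
  run P5 (all its waits — L11 and L18 — are resolved); releases L3 and L2
  run P7 (it waits on nothing); releases L5
  run P2 (it waits on nothing); releases L4
  run P3 (it waits on nothing); releases L20
  run P4 (it waits on nothing); releases L1 and L19


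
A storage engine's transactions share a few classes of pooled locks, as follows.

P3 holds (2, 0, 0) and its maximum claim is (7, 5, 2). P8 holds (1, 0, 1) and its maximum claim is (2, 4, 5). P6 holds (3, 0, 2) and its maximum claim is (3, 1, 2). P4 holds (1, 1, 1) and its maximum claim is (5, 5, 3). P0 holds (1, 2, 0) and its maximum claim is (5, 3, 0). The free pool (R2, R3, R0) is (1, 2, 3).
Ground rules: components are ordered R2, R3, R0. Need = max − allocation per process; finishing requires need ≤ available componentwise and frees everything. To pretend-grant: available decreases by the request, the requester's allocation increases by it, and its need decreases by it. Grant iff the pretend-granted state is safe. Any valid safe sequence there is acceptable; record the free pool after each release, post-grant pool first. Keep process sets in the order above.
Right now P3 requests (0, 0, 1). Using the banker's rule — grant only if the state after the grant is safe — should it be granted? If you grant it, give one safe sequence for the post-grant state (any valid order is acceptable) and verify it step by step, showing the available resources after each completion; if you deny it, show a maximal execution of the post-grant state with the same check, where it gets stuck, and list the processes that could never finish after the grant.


GRANT. The post-grant state is safe; one safe sequence: P6, P0, P4, P3, P8.
Key observation: post-grant, (1, 2, 2) remains, and an order beginning with P6 completes everyone.
Verifying the post-grant state step by step:
  pool = (1, 2, 2)
  P6: need (0, 1, 0) fits (1, 2, 2); releases (3, 0, 2), pool now (4, 2, 4)
  P0: need (4, 1, 0) fits (4, 2, 4); releases (1, 2, 0), pool now (5, 4, 4)
  P4: need (4, 4, 2) fits (5, 4, 4); releases (1, 1, 1), pool now (6, 5, 5)
  P3: need (5, 5, 1) fits (6, 5, 5); releases (2, 0, 1), pool now (8, 5, 6)
  P8: need (1, 4, 4) fits (8, 5, 6); releases (1, 0, 1), pool now (9, 5, 7)


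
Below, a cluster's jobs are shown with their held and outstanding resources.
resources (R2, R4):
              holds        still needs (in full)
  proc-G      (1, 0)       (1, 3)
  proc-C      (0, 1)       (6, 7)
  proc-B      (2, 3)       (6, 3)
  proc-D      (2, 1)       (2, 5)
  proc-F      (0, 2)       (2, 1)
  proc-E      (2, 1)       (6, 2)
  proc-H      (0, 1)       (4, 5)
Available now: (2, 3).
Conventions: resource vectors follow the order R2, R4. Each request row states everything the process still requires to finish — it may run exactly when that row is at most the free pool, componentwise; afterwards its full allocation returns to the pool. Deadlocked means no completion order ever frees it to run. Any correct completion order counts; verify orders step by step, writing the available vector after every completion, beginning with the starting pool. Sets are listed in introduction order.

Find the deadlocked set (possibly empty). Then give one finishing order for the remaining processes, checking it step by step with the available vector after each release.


Deadlocked set: proc-C, proc-B and proc-E.
Key observation: proc-F, proc-D, proc-H, proc-G can finish, but then (5, 7) is all there is, and the blocked group's R2 demands exceed it.
A valid finishing order for the others: proc-F, proc-D, proc-H, proc-G. Walking it through:
  pool = (2, 3)
  proc-F needs (2, 1) <= (2, 3) -> finishes; pool += (0, 2) = (2, 5)
  proc-D needs (2, 5) <= (2, 5) -> finishes; pool += (2, 1) = (4, 6)
  proc-H needs (4, 5) <= (4, 6) -> finishes; pool += (0, 1) = (4, 7)
  proc-G needs (1, 3) <= (4, 7) -> finishes; pool += (1, 0) = (5, 7)
The blocked processes can never fit:
  proc-C cannot run: need (6, 7) vs free (5, 7) (insufficient R2)
  proc-B cannot run: need (6, 3) vs free (5, 7) (insufficient R2)
  proc-E cannot run: need (6, 2) vs free (5, 7) (insufficient R2)
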